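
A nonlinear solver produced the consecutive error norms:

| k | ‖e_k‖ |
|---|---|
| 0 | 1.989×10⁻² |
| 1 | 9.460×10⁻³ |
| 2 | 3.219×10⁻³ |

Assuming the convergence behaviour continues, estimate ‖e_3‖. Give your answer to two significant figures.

6.7e-4

First estimate the order: p ≈ ln(‖e_2‖/‖e_1‖) / ln(‖e_1‖/‖e_0‖) = ln(3.219×10⁻³/9.460×10⁻³)/ln(9.460×10⁻³/1.989×10⁻²) = ln(0.340275)/ln(0.475616) ≈ 1.4506.
Then ‖e_3‖ ≈ ‖e_2‖·(‖e_2‖/‖e_1‖)^p = 3.219×10⁻³·(0.340275)^1.4506 = 3.219×10⁻³·0.20935 ≈ 0.0006739.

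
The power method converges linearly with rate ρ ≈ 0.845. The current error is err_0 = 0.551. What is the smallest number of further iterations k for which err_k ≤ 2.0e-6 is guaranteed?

75

After k steps, err_k ≈ 0.551·0.845^k.
Need 0.845^k ≤ 2.0e-6/0.551 = 3.62976e-06.
k ≥ ln(3.62976e-06)/ln(0.845) = -12.5263/-0.16842 = 74.375.
Smallest integer k = 75.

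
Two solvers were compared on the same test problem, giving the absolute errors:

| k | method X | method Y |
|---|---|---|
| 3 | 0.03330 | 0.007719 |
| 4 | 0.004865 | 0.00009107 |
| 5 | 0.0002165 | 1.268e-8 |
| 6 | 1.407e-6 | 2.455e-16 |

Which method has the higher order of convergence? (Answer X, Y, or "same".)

Method X: p ≈ ln(1.407e-6/0.0002165)/ln(0.0002165/0.004865) ≈ 1.62.
Method Y: p ≈ ln(2.455e-16/1.268e-8)/ln(1.268e-8/0.00009107) ≈ 2.00.
Method Y has the higher order (≈2.0 vs ≈1.6).

Y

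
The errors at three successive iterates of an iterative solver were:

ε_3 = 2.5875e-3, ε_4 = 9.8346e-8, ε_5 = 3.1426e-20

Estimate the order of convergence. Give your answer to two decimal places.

2.83

p ≈ ln(ε_5/ε_4) / ln(ε_4/ε_3)
  = ln(3.1426e-20/9.8346e-8) / ln(9.8346e-8/2.5875e-3)
  = ln(3.19545e-13) / ln(3.80081e-05)
  = -28.77188 / -10.17771 ≈ 2.82695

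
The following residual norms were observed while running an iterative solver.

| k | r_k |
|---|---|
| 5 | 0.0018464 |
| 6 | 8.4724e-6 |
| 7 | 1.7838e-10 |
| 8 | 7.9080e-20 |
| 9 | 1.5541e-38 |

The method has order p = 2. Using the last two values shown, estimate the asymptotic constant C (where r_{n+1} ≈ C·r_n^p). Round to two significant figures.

2.5

C ≈ r_9 / r_8^2
  = 1.5541e-38 / (7.9080e-20)^2
  = 1.5541e-38 / 6.25365e-39 ≈ 2.4851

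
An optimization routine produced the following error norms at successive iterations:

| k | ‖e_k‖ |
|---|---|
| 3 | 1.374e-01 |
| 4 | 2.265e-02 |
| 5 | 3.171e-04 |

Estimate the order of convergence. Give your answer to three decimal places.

p ≈ ln(‖e_5‖/‖e_4‖) / ln(‖e_4‖/‖e_3‖)
  = ln(3.171e-04/2.265e-02) / ln(2.265e-02/1.374e-01)
  = ln(0.014) / ln(0.164847)
  = -4.268698 / -1.802738 ≈ 2.367897

2.368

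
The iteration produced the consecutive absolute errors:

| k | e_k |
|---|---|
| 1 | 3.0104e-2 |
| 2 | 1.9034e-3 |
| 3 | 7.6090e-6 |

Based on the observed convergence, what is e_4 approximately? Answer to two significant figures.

1.2e-10

First estimate the order: p ≈ ln(e_3/e_2) / ln(e_2/e_1) = ln(7.6090e-6/1.9034e-3)/ln(1.9034e-3/3.0104e-2) = ln(0.00399758)/ln(0.0632275) ≈ 2.0000.
Then e_4 ≈ e_3·(e_3/e_2)^p = 7.6090e-6·(0.00399758)^2.0000 = 7.6090e-6·1.59806e-05 ≈ 1.216e-10.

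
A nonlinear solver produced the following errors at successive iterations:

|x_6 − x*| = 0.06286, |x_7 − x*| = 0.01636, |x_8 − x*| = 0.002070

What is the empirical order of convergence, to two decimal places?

p ≈ ln(|x_8 − x*|/|x_7 − x*|) / ln(|x_7 − x*|/|x_6 − x*|)
  = ln(0.002070/0.01636) / ln(0.01636/0.06286)
  = ln(0.126528) / ln(0.260261)
  = -2.06729 / -1.34607 ≈ 1.53580

1.54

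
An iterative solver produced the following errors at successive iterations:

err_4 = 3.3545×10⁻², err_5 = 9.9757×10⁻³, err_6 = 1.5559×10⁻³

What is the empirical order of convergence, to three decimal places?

p ≈ ln(err_6/err_5) / ln(err_5/err_4)
  = ln(1.5559×10⁻³/9.9757×10⁻³) / ln(9.9757×10⁻³/3.3545×10⁻²)
  = ln(0.155969) / ln(0.297383)
  = -1.858098 / -1.212734 ≈ 1.532156

1.532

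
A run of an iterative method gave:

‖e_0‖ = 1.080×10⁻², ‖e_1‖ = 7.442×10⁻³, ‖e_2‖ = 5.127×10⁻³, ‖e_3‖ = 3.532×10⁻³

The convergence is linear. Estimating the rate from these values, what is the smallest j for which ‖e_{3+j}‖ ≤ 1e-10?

Rate ρ ≈ ‖e_3‖/‖e_2‖ = 3.532×10⁻³/5.127×10⁻³ = 0.6889.
After j more steps, ‖e_{3+j}‖ ≈ 3.532×10⁻³·ρ^j; need ρ^j ≤ 1e-10/3.532×10⁻³ = 2.83126e-08.
j ≥ ln(2.83126e-08)/ln(0.6889) = -17.3800/-0.37266 = 46.638.
So 47 more iterations are needed.

47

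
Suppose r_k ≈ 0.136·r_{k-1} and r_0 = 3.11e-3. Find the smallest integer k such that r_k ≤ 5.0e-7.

5

After k steps, r_k ≈ 3.11e-3·0.136^k.
Need 0.136^k ≤ 5.0e-7/3.11e-3 = 0.000160772.
k ≥ ln(0.000160772)/ln(0.136) = -8.7355/-1.99510 = 4.378.
Smallest integer k = 5.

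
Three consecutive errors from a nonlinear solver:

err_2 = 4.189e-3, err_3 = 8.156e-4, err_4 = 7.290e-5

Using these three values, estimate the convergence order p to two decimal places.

p ≈ ln(err_4/err_3) / ln(err_3/err_2)
  = ln(7.290e-5/8.156e-4) / ln(8.156e-4/4.189e-3)
  = ln(0.0893821) / ln(0.1947)
  = -2.41483 / -1.63630 ≈ 1.47579

1.48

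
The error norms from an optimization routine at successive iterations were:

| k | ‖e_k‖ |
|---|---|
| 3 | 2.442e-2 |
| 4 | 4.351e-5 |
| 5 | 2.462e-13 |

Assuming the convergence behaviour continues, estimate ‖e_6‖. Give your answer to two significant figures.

4.5e-38

First estimate the order: p ≈ ln(‖e_5‖/‖e_4‖) / ln(‖e_4‖/‖e_3‖) = ln(2.462e-13/4.351e-5)/ln(4.351e-5/2.442e-2) = ln(5.65847e-09)/ln(0.00178174) ≈ 2.9999.
Then ‖e_6‖ ≈ ‖e_5‖·(‖e_5‖/‖e_4‖)^p = 2.462e-13·(5.65847e-09)^2.9999 = 2.462e-13·1.81519e-25 ≈ 4.469e-38.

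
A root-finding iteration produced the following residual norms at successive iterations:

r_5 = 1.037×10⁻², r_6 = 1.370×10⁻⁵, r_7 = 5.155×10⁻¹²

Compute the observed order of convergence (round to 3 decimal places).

p ≈ ln(r_7/r_6) / ln(r_6/r_5)
  = ln(5.155×10⁻¹²/1.370×10⁻⁵) / ln(1.370×10⁻⁵/1.037×10⁻²)
  = ln(3.76277e-07) / ln(0.00132112)
  = -14.792940 / -6.629275 ≈ 2.231457

2.231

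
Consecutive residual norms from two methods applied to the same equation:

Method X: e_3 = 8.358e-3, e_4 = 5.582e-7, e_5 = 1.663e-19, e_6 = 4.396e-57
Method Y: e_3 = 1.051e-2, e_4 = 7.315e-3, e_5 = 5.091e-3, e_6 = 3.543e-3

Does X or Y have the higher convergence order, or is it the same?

Method X: p ≈ ln(4.396e-57/1.663e-19)/ln(1.663e-19/5.582e-7) ≈ 3.00.
Method Y: p ≈ ln(3.543e-3/5.091e-3)/ln(5.091e-3/7.315e-3) ≈ 1.00.
Method X has the higher order (≈3.0 vs ≈1.0).

X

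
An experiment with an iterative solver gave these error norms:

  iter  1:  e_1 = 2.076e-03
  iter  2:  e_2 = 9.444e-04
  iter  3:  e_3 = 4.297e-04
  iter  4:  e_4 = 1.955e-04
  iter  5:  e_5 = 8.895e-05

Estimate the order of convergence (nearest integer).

1

Consecutive ratios: e_5/e_4 = 8.895e-05/1.955e-04 = 0.454987, e_4/e_3 = 1.955e-04/4.297e-04 = 0.454969.
p ≈ ln(0.454987)/ln(0.454969) = -0.7875/-0.7875 ≈ 1.00.
So the convergence is linear (order 1).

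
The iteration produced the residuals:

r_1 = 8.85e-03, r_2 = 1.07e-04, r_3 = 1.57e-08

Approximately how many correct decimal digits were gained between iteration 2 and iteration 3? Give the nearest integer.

4

Digits gained ≈ log₁₀(r_2/r_3) = log₁₀(1.07e-04/1.57e-08) = log₁₀(6815.29) ≈ 3.833.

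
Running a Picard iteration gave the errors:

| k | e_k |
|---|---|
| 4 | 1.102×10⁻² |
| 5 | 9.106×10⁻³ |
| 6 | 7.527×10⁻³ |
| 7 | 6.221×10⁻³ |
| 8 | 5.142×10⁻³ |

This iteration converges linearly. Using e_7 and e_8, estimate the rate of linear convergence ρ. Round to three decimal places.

0.827

ρ ≈ e_8/e_7 = 5.142×10⁻³/6.221×10⁻³ = 0.82656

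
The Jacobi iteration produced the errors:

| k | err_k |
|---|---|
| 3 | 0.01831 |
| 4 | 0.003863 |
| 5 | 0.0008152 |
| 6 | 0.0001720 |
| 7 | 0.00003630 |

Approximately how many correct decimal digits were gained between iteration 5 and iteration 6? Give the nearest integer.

1

Digits gained ≈ log₁₀(err_5/err_6) = log₁₀(0.0008152/0.0001720) = log₁₀(4.73953) ≈ 0.676.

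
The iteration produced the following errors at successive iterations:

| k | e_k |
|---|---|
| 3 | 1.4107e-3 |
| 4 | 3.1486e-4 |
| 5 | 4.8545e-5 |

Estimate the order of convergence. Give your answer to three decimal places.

p ≈ ln(e_5/e_4) / ln(e_4/e_3)
  = ln(4.8545e-5/3.1486e-4) / ln(3.1486e-4/1.4107e-3)
  = ln(0.15418) / ln(0.223194)
  = -1.869635 / -1.499714 ≈ 1.246661

1.247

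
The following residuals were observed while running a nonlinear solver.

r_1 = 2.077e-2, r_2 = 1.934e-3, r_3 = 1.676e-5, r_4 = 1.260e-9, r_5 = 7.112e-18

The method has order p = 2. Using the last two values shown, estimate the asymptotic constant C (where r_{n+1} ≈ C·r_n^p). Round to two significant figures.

4.5

C ≈ r_5 / r_4^2
  = 7.112e-18 / (1.260e-9)^2
  = 7.112e-18 / 1.5876e-18 ≈ 4.4797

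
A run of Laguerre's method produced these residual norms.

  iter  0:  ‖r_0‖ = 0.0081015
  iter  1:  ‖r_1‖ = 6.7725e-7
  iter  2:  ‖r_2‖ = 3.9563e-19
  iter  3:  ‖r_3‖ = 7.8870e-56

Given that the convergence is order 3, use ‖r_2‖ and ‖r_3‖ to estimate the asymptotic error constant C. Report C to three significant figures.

1.27

C ≈ ‖r_3‖ / ‖r_2‖^3
  = 7.8870e-56 / (3.9563e-19)^3
  = 7.8870e-56 / 6.19252e-56 ≈ 1.2736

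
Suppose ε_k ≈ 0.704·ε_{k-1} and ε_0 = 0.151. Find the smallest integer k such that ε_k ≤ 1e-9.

54

After k steps, ε_k ≈ 0.151·0.704^k.
Need 0.704^k ≤ 1e-9/0.151 = 6.62252e-09.
k ≥ ln(6.62252e-09)/ln(0.704) = -18.8328/-0.35098 = 53.658.
Smallest integer k = 54.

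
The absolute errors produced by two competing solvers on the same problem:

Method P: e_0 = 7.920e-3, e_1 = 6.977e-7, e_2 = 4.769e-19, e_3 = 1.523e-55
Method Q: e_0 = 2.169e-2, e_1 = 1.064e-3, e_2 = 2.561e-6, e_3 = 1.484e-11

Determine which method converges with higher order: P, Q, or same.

P

Method P: p ≈ ln(1.523e-55/4.769e-19)/ln(4.769e-19/6.977e-7) ≈ 3.00.
Method Q: p ≈ ln(1.484e-11/2.561e-6)/ln(2.561e-6/1.064e-3) ≈ 2.00.
Method P has the higher order (≈3.0 vs ≈2.0).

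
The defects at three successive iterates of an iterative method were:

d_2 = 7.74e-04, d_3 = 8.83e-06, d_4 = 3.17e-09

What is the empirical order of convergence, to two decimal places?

p ≈ ln(d_4/d_3) / ln(d_3/d_2)
  = ln(3.17e-09/8.83e-06) / ln(8.83e-06/7.74e-04)
  = ln(0.000359003) / ln(0.0114083)
  = -7.93218 / -4.47341 ≈ 1.77318

1.77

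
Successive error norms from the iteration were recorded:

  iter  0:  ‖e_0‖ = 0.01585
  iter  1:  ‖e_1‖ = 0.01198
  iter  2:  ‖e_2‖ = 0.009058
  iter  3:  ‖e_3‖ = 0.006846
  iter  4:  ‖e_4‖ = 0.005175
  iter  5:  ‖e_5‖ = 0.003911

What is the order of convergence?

Consecutive ratios: ‖e_5‖/‖e_4‖ = 0.003911/0.005175 = 0.755749, ‖e_4‖/‖e_3‖ = 0.005175/0.006846 = 0.755916.
p ≈ ln(0.755749)/ln(0.755916) = -0.2800/-0.2798 ≈ 1.00.
So the convergence is linear (order 1).

1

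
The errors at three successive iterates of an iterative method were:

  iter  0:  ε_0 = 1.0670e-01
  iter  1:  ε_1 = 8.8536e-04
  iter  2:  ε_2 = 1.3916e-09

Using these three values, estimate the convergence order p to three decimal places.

p ≈ ln(ε_2/ε_1) / ln(ε_1/ε_0)
  = ln(1.3916e-09/8.8536e-04) / ln(8.8536e-04/1.0670e-01)
  = ln(1.57179e-06) / ln(0.00829766)
  = -13.363295 / -4.791782 ≈ 2.788794

2.789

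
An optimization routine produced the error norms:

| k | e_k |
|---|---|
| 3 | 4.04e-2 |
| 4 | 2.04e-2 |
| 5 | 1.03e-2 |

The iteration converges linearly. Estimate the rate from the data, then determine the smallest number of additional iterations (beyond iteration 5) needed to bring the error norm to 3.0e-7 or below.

Rate ρ ≈ e_5/e_4 = 1.03e-2/2.04e-2 = 0.5049.
After j more steps, e_{5+j} ≈ 1.03e-2·ρ^j; need ρ^j ≤ 3.0e-7/1.03e-2 = 2.91262e-05.
j ≥ ln(2.91262e-05)/ln(0.5049) = -10.4439/-0.68339 = 15.282.
So 16 more iterations are needed.

16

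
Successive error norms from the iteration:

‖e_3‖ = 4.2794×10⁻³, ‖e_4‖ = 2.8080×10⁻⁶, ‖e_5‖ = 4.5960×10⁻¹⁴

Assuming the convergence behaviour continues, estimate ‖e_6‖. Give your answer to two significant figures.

4.1e-33

First estimate the order: p ≈ ln(‖e_5‖/‖e_4‖) / ln(‖e_4‖/‖e_3‖) = ln(4.5960×10⁻¹⁴/2.8080×10⁻⁶)/ln(2.8080×10⁻⁶/4.2794×10⁻³) = ln(1.63675e-08)/ln(0.000656167) ≈ 2.4461.
Then ‖e_6‖ ≈ ‖e_5‖·(‖e_5‖/‖e_4‖)^p = 4.5960×10⁻¹⁴·(1.63675e-08)^2.4461 = 4.5960×10⁻¹⁴·9.00787e-20 ≈ 4.14e-33.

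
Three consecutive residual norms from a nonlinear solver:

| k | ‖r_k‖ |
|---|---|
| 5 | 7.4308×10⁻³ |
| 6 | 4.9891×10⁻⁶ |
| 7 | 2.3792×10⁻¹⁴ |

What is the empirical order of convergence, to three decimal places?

p ≈ ln(‖r_7‖/‖r_6‖) / ln(‖r_6‖/‖r_5‖)
  = ln(2.3792×10⁻¹⁴/4.9891×10⁻⁶) / ln(4.9891×10⁻⁶/7.4308×10⁻³)
  = ln(4.7688e-09) / ln(0.000671408)
  = -19.161171 / -7.306134 ≈ 2.622614

2.623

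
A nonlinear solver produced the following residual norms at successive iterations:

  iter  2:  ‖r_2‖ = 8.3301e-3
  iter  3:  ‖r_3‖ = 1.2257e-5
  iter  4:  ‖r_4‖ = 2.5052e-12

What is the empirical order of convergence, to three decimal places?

2.362

p ≈ ln(‖r_4‖/‖r_3‖) / ln(‖r_3‖/‖r_2‖)
  = ln(2.5052e-12/1.2257e-5) / ln(1.2257e-5/8.3301e-3)
  = ln(2.04389e-07) / ln(0.00147141)
  = -15.403241 / -6.521534 ≈ 2.361905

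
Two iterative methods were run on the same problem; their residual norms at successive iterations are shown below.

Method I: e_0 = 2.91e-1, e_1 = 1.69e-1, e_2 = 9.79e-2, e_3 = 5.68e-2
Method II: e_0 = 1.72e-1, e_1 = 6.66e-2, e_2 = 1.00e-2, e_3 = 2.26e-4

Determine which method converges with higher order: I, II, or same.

II

Method I: p ≈ ln(5.68e-2/9.79e-2)/ln(9.79e-2/1.69e-1) ≈ 1.00.
Method II: p ≈ ln(2.26e-4/1.00e-2)/ln(1.00e-2/6.66e-2) ≈ 2.00.
Method II has the higher order (≈2.0 vs ≈1.0).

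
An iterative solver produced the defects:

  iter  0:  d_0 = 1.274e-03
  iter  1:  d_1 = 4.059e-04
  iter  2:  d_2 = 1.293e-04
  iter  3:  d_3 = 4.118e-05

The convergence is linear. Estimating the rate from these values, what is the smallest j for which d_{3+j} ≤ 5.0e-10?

10

Rate ρ ≈ d_3/d_2 = 4.118e-05/1.293e-04 = 0.3185.
After j more steps, d_{3+j} ≈ 4.118e-05·ρ^j; need ρ^j ≤ 5.0e-10/4.118e-05 = 1.21418e-05.
j ≥ ln(1.21418e-05)/ln(0.3185) = -11.3189/-1.14413 = 9.893.
So 10 more iterations are needed.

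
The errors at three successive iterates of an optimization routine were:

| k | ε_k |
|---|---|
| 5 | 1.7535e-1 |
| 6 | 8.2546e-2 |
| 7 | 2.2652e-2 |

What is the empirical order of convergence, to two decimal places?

p ≈ ln(ε_7/ε_6) / ln(ε_6/ε_5)
  = ln(2.2652e-2/8.2546e-2) / ln(8.2546e-2/1.7535e-1)
  = ln(0.274417) / ln(0.47075)
  = -1.29311 / -0.75343 ≈ 1.71630

1.72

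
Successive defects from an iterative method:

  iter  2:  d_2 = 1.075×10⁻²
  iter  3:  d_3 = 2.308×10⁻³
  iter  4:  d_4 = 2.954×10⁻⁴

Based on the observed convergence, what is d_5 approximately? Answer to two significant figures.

1.9e-5

First estimate the order: p ≈ ln(d_4/d_3) / ln(d_3/d_2) = ln(2.954×10⁻⁴/2.308×10⁻³)/ln(2.308×10⁻³/1.075×10⁻²) = ln(0.12799)/ln(0.214698) ≈ 1.3362.
Then d_5 ≈ d_4·(d_4/d_3)^p = 2.954×10⁻⁴·(0.12799)^1.3362 = 2.954×10⁻⁴·0.0641222 ≈ 1.894e-05.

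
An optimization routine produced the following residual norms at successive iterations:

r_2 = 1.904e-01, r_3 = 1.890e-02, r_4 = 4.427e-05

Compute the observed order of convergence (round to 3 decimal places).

p ≈ ln(r_4/r_3) / ln(r_3/r_2)
  = ln(4.427e-05/1.890e-02) / ln(1.890e-02/1.904e-01)
  = ln(0.00234233) / ln(0.0992647)
  = -6.056609 / -2.309965 ≈ 2.621948

2.622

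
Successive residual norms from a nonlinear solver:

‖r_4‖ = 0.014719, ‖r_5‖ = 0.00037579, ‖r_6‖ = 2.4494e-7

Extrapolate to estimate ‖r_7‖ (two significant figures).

First estimate the order: p ≈ ln(‖r_6‖/‖r_5‖) / ln(‖r_5‖/‖r_4‖) = ln(2.4494e-7/0.00037579)/ln(0.00037579/0.014719) = ln(0.0006518)/ln(0.0255309) ≈ 2.0000.
Then ‖r_7‖ ≈ ‖r_6‖·(‖r_6‖/‖r_5‖)^p = 2.4494e-7·(0.0006518)^2.0000 = 2.4494e-7·4.24843e-07 ≈ 1.041e-13.

1.0e-13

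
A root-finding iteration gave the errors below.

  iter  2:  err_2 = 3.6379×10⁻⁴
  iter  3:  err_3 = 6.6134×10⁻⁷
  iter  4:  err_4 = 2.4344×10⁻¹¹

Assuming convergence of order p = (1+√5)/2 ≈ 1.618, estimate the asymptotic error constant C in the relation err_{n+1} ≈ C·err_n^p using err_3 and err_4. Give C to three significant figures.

C ≈ err_4 / err_3^1.618
  = 2.4344×10⁻¹¹ / (6.6134×10⁻⁷)^1.618
  = 2.4344×10⁻¹¹ / 1.00334e-10 ≈ 0.24263

0.243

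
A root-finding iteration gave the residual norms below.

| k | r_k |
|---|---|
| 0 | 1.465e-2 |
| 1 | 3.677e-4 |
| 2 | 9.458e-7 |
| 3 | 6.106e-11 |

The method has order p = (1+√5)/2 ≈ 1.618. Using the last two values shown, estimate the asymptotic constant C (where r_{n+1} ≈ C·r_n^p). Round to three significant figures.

0.341

C ≈ r_3 / r_2^1.618
  = 6.106e-11 / (9.458e-7)^1.618
  = 6.106e-11 / 1.78996e-10 ≈ 0.34112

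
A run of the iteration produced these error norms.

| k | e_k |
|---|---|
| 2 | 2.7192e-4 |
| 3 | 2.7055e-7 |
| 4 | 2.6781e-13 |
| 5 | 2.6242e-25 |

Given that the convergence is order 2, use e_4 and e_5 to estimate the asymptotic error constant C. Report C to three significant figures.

3.66

C ≈ e_5 / e_4^2
  = 2.6242e-25 / (2.6781e-13)^2
  = 2.6242e-25 / 7.17222e-26 ≈ 3.6588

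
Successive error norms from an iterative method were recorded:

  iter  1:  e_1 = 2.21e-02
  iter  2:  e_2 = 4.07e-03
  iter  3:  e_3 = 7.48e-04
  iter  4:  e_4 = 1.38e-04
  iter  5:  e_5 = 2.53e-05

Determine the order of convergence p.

1

Consecutive ratios: e_5/e_4 = 2.53e-05/1.38e-04 = 0.183333, e_4/e_3 = 1.38e-04/7.48e-04 = 0.184492.
p ≈ ln(0.183333)/ln(0.184492) = -1.6964/-1.6901 ≈ 1.00.
So the convergence is linear (order 1).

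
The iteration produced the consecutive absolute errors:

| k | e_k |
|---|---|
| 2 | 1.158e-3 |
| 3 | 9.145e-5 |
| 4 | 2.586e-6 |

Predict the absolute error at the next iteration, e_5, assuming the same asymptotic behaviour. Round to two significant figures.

1.7e-8

First estimate the order: p ≈ ln(e_4/e_3) / ln(e_3/e_2) = ln(2.586e-6/9.145e-5)/ln(9.145e-5/1.158e-3) = ln(0.0282777)/ln(0.0789724) ≈ 1.4046.
Then e_5 ≈ e_4·(e_4/e_3)^p = 2.586e-6·(0.0282777)^1.4046 = 2.586e-6·0.00668188 ≈ 1.728e-08.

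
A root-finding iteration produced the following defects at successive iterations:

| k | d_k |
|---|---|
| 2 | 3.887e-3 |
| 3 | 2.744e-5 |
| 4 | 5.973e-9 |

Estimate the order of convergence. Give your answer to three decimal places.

1.702

p ≈ ln(d_4/d_3) / ln(d_3/d_2)
  = ln(5.973e-9/2.744e-5) / ln(2.744e-5/3.887e-3)
  = ln(0.000217675) / ln(0.00705943)
  = -8.432507 / -4.953391 ≈ 1.702371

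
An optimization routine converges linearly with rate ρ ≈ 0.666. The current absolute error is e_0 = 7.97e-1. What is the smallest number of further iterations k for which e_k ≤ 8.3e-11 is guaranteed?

57

After k steps, e_k ≈ 7.97e-1·0.666^k.
Need 0.666^k ≤ 8.3e-11/7.97e-1 = 1.04141e-10.
k ≥ ln(1.04141e-10)/ln(0.666) = -22.9853/-0.40647 = 56.549.
Smallest integer k = 57.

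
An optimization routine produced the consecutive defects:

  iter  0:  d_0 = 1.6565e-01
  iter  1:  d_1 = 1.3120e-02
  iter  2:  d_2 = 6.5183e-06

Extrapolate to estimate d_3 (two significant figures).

8.0e-16

First estimate the order: p ≈ ln(d_2/d_1) / ln(d_1/d_0) = ln(6.5183e-06/1.3120e-02)/ln(1.3120e-02/1.6565e-01) = ln(0.000496822)/ln(0.0792031) ≈ 3.0000.
Then d_3 ≈ d_2·(d_2/d_1)^p = 6.5183e-06·(0.000496822)^3.0000 = 6.5183e-06·1.22632e-10 ≈ 7.994e-16.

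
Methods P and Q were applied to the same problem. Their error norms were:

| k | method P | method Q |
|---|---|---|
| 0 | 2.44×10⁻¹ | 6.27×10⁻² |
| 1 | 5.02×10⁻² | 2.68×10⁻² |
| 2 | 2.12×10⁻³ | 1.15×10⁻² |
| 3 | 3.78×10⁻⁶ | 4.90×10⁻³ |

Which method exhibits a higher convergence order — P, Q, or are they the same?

Method P: p ≈ ln(3.78×10⁻⁶/2.12×10⁻³)/ln(2.12×10⁻³/5.02×10⁻²) ≈ 2.00.
Method Q: p ≈ ln(4.90×10⁻³/1.15×10⁻²)/ln(1.15×10⁻²/2.68×10⁻²) ≈ 1.01.
Method P has the higher order (≈2.0 vs ≈1.0).

P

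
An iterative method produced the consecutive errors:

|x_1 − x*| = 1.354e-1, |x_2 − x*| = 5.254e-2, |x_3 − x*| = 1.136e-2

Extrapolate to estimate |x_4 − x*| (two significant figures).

9.5e-4

First estimate the order: p ≈ ln(|x_3 − x*|/|x_2 − x*|) / ln(|x_2 − x*|/|x_1 − x*|) = ln(1.136e-2/5.254e-2)/ln(5.254e-2/1.354e-1) = ln(0.216216)/ln(0.388035) ≈ 1.6178.
Then |x_4 − x*| ≈ |x_3 − x*|·(|x_3 − x*|/|x_2 − x*|)^p = 1.136e-2·(0.216216)^1.6178 = 1.136e-2·0.0839424 ≈ 0.0009536.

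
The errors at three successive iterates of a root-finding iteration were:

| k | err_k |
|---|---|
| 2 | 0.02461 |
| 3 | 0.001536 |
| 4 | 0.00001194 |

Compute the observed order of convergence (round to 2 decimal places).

1.75

p ≈ ln(err_4/err_3) / ln(err_3/err_2)
  = ln(0.00001194/0.001536) / ln(0.001536/0.02461)
  = ln(0.00777344) / ln(0.0624137)
  = -4.85704 / -2.77397 ≈ 1.75093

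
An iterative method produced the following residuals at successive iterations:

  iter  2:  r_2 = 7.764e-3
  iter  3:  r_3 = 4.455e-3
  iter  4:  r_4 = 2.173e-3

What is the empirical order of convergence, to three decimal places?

1.292

p ≈ ln(r_4/r_3) / ln(r_3/r_2)
  = ln(2.173e-3/4.455e-3) / ln(4.455e-3/7.764e-3)
  = ln(0.487767) / ln(0.573802)
  = -0.717917 / -0.555471 ≈ 1.292447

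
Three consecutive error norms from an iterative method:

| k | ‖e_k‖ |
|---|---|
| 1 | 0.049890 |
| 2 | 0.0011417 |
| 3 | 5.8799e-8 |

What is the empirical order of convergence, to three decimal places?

p ≈ ln(‖e_3‖/‖e_2‖) / ln(‖e_2‖/‖e_1‖)
  = ln(5.8799e-8/0.0011417) / ln(0.0011417/0.049890)
  = ln(5.15013e-05) / ln(0.0228843)
  = -9.873904 / -3.777304 ≈ 2.614008

2.614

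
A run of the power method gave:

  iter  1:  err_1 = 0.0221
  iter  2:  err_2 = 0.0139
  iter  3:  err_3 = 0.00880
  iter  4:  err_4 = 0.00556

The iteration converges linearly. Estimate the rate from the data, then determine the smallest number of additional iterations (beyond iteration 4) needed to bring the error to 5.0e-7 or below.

21

Rate ρ ≈ err_4/err_3 = 0.00556/0.00880 = 0.6318.
After j more steps, err_{4+j} ≈ 0.00556·ρ^j; need ρ^j ≤ 5.0e-7/0.00556 = 8.99281e-05.
j ≥ ln(8.99281e-05)/ln(0.6318) = -9.3165/-0.45918 = 20.289.
So 21 more iterations are needed.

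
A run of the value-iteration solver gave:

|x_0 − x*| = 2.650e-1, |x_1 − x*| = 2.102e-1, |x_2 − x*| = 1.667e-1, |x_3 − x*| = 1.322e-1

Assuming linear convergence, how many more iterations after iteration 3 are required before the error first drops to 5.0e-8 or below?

64

Rate ρ ≈ |x_3 − x*|/|x_2 − x*| = 1.322e-1/1.667e-1 = 0.7930.
After j more steps, |x_{3+j} − x*| ≈ 1.322e-1·ρ^j; need ρ^j ≤ 5.0e-8/1.322e-1 = 3.78215e-07.
j ≥ ln(3.78215e-07)/ln(0.7930) = -14.7878/-0.23193 = 63.760.
So 64 more iterations are needed.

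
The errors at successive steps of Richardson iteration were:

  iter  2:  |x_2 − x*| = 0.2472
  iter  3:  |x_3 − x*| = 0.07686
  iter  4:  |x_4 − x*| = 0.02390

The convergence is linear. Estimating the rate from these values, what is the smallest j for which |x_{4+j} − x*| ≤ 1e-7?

11

Rate ρ ≈ |x_4 − x*|/|x_3 − x*| = 0.02390/0.07686 = 0.3110.
After j more steps, |x_{4+j} − x*| ≈ 0.02390·ρ^j; need ρ^j ≤ 1e-7/0.02390 = 4.1841e-06.
j ≥ ln(4.1841e-06)/ln(0.3110) = -12.3842/-1.16796 = 10.603.
So 11 more iterations are needed.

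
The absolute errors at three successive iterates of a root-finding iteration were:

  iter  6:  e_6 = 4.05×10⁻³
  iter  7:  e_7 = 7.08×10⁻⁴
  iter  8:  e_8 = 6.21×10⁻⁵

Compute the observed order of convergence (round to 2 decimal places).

p ≈ ln(e_8/e_7) / ln(e_7/e_6)
  = ln(6.21×10⁻⁵/7.08×10⁻⁴) / ln(7.08×10⁻⁴/4.05×10⁻³)
  = ln(0.0877119) / ln(0.174815)
  = -2.43370 / -1.74403 ≈ 1.39545

1.40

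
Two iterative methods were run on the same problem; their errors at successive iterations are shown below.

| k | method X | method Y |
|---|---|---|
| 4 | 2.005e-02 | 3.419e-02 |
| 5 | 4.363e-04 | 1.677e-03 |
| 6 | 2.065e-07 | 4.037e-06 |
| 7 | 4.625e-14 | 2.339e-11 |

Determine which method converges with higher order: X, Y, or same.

same

Method X: p ≈ ln(4.625e-14/2.065e-07)/ln(2.065e-07/4.363e-04) ≈ 2.00.
Method Y: p ≈ ln(2.339e-11/4.037e-06)/ln(4.037e-06/1.677e-03) ≈ 2.00.
Both orders ≈ 2.0 — effectively the same.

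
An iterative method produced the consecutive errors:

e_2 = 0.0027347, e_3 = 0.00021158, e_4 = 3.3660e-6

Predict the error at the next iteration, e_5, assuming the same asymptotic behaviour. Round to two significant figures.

First estimate the order: p ≈ ln(e_4/e_3) / ln(e_3/e_2) = ln(3.3660e-6/0.00021158)/ln(0.00021158/0.0027347) = ln(0.0159089)/ln(0.0773686) ≈ 1.6181.
Then e_5 ≈ e_4·(e_4/e_3)^p = 3.3660e-6·(0.0159089)^1.6181 = 3.3660e-6·0.00123048 ≈ 4.142e-09.

4.1e-9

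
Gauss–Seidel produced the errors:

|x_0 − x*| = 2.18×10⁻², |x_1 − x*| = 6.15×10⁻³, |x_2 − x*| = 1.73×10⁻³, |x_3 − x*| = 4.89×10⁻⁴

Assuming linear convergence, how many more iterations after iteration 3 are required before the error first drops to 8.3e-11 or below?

13

Rate ρ ≈ |x_3 − x*|/|x_2 − x*| = 4.89×10⁻⁴/1.73×10⁻³ = 0.2827.
After j more steps, |x_{3+j} − x*| ≈ 4.89×10⁻⁴·ρ^j; need ρ^j ≤ 8.3e-11/4.89×10⁻⁴ = 1.69734e-07.
j ≥ ln(1.69734e-07)/ln(0.2827) = -15.5890/-1.26337 = 12.339.
So 13 more iterations are needed.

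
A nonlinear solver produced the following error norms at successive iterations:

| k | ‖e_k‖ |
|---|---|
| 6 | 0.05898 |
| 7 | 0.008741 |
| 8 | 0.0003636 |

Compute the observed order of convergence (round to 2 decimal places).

1.67

p ≈ ln(‖e_8‖/‖e_7‖) / ln(‖e_7‖/‖e_6‖)
  = ln(0.0003636/0.008741) / ln(0.008741/0.05898)
  = ln(0.0415971) / ln(0.148203)
  = -3.17972 / -1.90917 ≈ 1.66550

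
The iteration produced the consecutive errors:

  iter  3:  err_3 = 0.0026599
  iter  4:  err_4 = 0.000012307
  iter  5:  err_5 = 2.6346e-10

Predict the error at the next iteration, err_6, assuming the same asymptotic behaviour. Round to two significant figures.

First estimate the order: p ≈ ln(err_5/err_4) / ln(err_4/err_3) = ln(2.6346e-10/0.000012307)/ln(0.000012307/0.0026599) = ln(2.14073e-05)/ln(0.00462687) ≈ 2.0000.
Then err_6 ≈ err_5·(err_5/err_4)^p = 2.6346e-10·(2.14073e-05)^2.0000 = 2.6346e-10·4.58272e-10 ≈ 1.207e-19.

1.2e-19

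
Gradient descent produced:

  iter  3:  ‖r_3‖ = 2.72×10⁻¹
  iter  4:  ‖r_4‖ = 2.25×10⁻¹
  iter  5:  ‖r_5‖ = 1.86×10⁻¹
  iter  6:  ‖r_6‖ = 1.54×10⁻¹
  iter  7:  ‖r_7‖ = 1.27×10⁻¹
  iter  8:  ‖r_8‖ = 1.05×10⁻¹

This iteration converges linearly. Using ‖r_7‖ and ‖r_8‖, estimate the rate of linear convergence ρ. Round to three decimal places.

0.827

ρ ≈ ‖r_8‖/‖r_7‖ = 1.05×10⁻¹/1.27×10⁻¹ = 0.82677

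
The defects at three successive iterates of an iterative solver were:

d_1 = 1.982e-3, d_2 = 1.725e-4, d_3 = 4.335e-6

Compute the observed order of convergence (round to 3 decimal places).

p ≈ ln(d_3/d_2) / ln(d_2/d_1)
  = ln(4.335e-6/1.725e-4) / ln(1.725e-4/1.982e-3)
  = ln(0.0251304) / ln(0.0870333)
  = -3.683677 / -2.441464 ≈ 1.508798

1.509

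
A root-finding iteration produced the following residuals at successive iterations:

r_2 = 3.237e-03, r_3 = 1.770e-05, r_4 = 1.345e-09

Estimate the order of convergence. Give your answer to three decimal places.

p ≈ ln(r_4/r_3) / ln(r_3/r_2)
  = ln(1.345e-09/1.770e-05) / ln(1.770e-05/3.237e-03)
  = ln(7.59887e-05) / ln(0.00546803)
  = -9.484926 / -5.208837 ≈ 1.820930

1.821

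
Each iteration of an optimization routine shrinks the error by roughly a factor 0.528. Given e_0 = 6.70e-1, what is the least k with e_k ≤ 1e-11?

40

After k steps, e_k ≈ 6.70e-1·0.528^k.
Need 0.528^k ≤ 1e-11/6.70e-1 = 1.49254e-11.
k ≥ ln(1.49254e-11)/ln(0.528) = -24.9280/-0.63866 = 39.032.
Smallest integer k = 40.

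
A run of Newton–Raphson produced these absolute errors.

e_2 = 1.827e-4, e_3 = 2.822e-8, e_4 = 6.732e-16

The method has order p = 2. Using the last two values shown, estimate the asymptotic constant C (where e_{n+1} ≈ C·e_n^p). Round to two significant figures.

0.85

C ≈ e_4 / e_3^2
  = 6.732e-16 / (2.822e-8)^2
  = 6.732e-16 / 7.96368e-16 ≈ 0.84534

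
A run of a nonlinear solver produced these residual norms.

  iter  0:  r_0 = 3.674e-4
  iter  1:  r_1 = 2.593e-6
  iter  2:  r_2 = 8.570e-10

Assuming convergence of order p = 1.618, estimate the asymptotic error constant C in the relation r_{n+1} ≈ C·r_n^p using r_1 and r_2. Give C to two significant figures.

0.94

C ≈ r_2 / r_1^1.618
  = 8.570e-10 / (2.593e-6)^1.618
  = 8.570e-10 / 9.15235e-10 ≈ 0.93637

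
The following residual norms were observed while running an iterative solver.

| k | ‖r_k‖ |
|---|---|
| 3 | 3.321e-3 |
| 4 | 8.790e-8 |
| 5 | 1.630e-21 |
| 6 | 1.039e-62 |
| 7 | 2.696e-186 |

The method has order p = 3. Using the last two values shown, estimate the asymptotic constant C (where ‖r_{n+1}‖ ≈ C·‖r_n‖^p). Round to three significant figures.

C ≈ ‖r_7‖ / ‖r_6‖^3
  = 2.696e-186 / (1.039e-62)^3
  = 2.696e-186 / 1.12162e-186 ≈ 2.4037

2.40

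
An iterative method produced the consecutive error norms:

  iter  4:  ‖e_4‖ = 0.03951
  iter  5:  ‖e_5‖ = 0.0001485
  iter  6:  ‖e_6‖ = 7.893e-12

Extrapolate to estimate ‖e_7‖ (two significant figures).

First estimate the order: p ≈ ln(‖e_6‖/‖e_5‖) / ln(‖e_5‖/‖e_4‖) = ln(7.893e-12/0.0001485)/ln(0.0001485/0.03951) = ln(5.31515e-08)/ln(0.00375854) ≈ 2.9998.
Then ‖e_7‖ ≈ ‖e_6‖·(‖e_6‖/‖e_5‖)^p = 7.893e-12·(5.31515e-08)^2.9998 = 7.893e-12·1.50661e-22 ≈ 1.189e-33.

1.2e-33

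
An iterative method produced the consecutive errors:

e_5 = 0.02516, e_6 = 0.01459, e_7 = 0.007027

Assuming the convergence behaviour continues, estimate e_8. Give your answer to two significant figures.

First estimate the order: p ≈ ln(e_7/e_6) / ln(e_6/e_5) = ln(0.007027/0.01459)/ln(0.01459/0.02516) = ln(0.481631)/ln(0.579889) ≈ 1.3407.
Then e_8 ≈ e_7·(e_7/e_6)^p = 0.007027·(0.481631)^1.3407 = 0.007027·0.375505 ≈ 0.002639.

2.6e-3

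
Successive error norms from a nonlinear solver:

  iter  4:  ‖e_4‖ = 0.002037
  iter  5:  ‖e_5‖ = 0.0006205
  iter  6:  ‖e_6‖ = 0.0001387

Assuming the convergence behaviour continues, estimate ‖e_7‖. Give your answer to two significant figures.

2.1e-5

First estimate the order: p ≈ ln(‖e_6‖/‖e_5‖) / ln(‖e_5‖/‖e_4‖) = ln(0.0001387/0.0006205)/ln(0.0006205/0.002037) = ln(0.223529)/ln(0.304615) ≈ 1.2604.
Then ‖e_7‖ ≈ ‖e_6‖·(‖e_6‖/‖e_5‖)^p = 0.0001387·(0.223529)^1.2604 = 0.0001387·0.151321 ≈ 2.099e-05.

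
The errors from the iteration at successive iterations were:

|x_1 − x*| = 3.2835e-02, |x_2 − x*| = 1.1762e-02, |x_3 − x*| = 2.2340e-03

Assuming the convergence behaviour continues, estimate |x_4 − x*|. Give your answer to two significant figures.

1.5e-4

First estimate the order: p ≈ ln(|x_3 − x*|/|x_2 − x*|) / ln(|x_2 − x*|/|x_1 − x*|) = ln(2.2340e-03/1.1762e-02)/ln(1.1762e-02/3.2835e-02) = ln(0.189934)/ln(0.358215) ≈ 1.6180.
Then |x_4 − x*| ≈ |x_3 − x*|·(|x_3 − x*|/|x_2 − x*|)^p = 2.2340e-03·(0.189934)^1.6180 = 2.2340e-03·0.0680423 ≈ 0.000152.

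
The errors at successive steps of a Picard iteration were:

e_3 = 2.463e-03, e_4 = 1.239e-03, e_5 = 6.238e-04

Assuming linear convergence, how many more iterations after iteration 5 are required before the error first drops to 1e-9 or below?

Rate ρ ≈ e_5/e_4 = 6.238e-04/1.239e-03 = 0.5035.
After j more steps, e_{5+j} ≈ 6.238e-04·ρ^j; need ρ^j ≤ 1e-9/6.238e-04 = 1.60308e-06.
j ≥ ln(1.60308e-06)/ln(0.5035) = -13.3436/-0.68617 = 19.446.
So 20 more iterations are needed.

20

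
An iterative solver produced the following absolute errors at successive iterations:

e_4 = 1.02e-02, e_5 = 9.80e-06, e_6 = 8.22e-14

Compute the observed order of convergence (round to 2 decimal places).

2.68

p ≈ ln(e_6/e_5) / ln(e_5/e_4)
  = ln(8.22e-14/9.80e-06) / ln(9.80e-06/1.02e-02)
  = ln(8.38776e-09) / ln(0.000960784)
  = -18.59649 / -6.94776 ≈ 2.67662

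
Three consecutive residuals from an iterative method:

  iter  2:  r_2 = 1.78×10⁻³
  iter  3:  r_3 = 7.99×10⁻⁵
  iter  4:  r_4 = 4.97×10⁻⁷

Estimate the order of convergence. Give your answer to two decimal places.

1.64

p ≈ ln(r_4/r_3) / ln(r_3/r_2)
  = ln(4.97×10⁻⁷/7.99×10⁻⁵) / ln(7.99×10⁻⁵/1.78×10⁻³)
  = ln(0.00622028) / ln(0.0448876)
  = -5.07994 / -3.10359 ≈ 1.63679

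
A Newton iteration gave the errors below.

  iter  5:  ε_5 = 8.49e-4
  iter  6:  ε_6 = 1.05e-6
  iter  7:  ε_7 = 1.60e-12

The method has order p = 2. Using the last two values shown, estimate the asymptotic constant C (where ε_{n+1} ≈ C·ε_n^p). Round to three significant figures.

C ≈ ε_7 / ε_6^2
  = 1.60e-12 / (1.05e-6)^2
  = 1.60e-12 / 1.1025e-12 ≈ 1.4512

1.45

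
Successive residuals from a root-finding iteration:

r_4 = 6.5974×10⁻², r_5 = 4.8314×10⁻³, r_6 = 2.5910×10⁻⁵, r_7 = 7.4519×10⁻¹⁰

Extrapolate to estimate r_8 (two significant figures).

6.2e-19

First estimate the order: p ≈ ln(r_7/r_6) / ln(r_6/r_5) = ln(7.4519×10⁻¹⁰/2.5910×10⁻⁵)/ln(2.5910×10⁻⁵/4.8314×10⁻³) = ln(2.87607e-05)/ln(0.00536283) ≈ 2.0000.
Then r_8 ≈ r_7·(r_7/r_6)^p = 7.4519×10⁻¹⁰·(2.87607e-05)^2.0000 = 7.4519×10⁻¹⁰·8.27178e-10 ≈ 6.164e-19.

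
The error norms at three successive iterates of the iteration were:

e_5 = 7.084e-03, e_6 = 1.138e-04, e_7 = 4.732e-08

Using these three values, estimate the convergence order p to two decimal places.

p ≈ ln(e_7/e_6) / ln(e_6/e_5)
  = ln(4.732e-08/1.138e-04) / ln(1.138e-04/7.084e-03)
  = ln(0.000415817) / ln(0.0160644)
  = -7.78527 / -4.13115 ≈ 1.88453

1.88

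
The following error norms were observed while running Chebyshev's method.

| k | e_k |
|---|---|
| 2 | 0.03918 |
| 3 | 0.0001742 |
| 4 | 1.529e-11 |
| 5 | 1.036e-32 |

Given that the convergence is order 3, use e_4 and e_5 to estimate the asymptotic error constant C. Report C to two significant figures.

C ≈ e_5 / e_4^3
  = 1.036e-32 / (1.529e-11)^3
  = 1.036e-32 / 3.57456e-33 ≈ 2.8983

2.9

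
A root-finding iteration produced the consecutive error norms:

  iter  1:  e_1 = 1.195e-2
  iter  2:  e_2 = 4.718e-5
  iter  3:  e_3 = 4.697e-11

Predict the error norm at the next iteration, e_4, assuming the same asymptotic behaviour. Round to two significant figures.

4.8e-26

First estimate the order: p ≈ ln(e_3/e_2) / ln(e_2/e_1) = ln(4.697e-11/4.718e-5)/ln(4.718e-5/1.195e-2) = ln(9.95549e-07)/ln(0.00394812) ≈ 2.4971.
Then e_4 ≈ e_3·(e_3/e_2)^p = 4.697e-11·(9.95549e-07)^2.4971 = 4.697e-11·1.02935e-15 ≈ 4.835e-26.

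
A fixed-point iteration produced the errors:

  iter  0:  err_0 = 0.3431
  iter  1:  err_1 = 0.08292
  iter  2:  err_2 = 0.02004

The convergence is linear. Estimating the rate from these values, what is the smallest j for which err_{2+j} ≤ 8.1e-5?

Rate ρ ≈ err_2/err_1 = 0.02004/0.08292 = 0.2417.
After j more steps, err_{2+j} ≈ 0.02004·ρ^j; need ρ^j ≤ 8.1e-5/0.02004 = 0.00404192.
j ≥ ln(0.00404192)/ln(0.2417) = -5.5110/-1.42006 = 3.881.
So 4 more iterations are needed.

4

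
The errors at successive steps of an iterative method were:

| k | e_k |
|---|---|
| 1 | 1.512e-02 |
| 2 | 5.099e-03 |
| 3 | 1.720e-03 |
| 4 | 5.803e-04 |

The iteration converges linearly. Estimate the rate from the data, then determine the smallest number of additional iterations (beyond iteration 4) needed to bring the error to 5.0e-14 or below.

22

Rate ρ ≈ e_4/e_3 = 5.803e-04/1.720e-03 = 0.3374.
After j more steps, e_{4+j} ≈ 5.803e-04·ρ^j; need ρ^j ≤ 5.0e-14/5.803e-04 = 8.61623e-11.
j ≥ ln(8.61623e-11)/ln(0.3374) = -23.1748/-1.08649 = 21.330.
So 22 more iterations are needed.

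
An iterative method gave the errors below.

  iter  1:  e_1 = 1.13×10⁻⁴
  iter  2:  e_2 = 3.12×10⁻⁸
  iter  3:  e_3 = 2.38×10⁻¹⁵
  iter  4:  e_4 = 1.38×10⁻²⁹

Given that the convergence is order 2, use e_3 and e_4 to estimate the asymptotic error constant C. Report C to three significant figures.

C ≈ e_4 / e_3^2
  = 1.38×10⁻²⁹ / (2.38×10⁻¹⁵)^2
  = 1.38×10⁻²⁹ / 5.6644e-30 ≈ 2.4363

2.44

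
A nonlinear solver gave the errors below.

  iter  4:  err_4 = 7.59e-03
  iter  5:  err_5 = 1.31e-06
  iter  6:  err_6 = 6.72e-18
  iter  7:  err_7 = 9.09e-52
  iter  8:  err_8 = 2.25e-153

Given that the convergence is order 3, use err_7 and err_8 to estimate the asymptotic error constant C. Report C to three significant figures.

C ≈ err_8 / err_7^3
  = 2.25e-153 / (9.09e-52)^3
  = 2.25e-153 / 7.51089e-154 ≈ 2.9956

3.00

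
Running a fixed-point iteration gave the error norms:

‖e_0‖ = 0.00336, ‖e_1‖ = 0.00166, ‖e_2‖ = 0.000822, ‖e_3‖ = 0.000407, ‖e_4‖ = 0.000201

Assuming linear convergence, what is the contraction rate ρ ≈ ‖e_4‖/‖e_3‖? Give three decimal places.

0.494

ρ ≈ ‖e_4‖/‖e_3‖ = 0.000201/0.000407 = 0.49386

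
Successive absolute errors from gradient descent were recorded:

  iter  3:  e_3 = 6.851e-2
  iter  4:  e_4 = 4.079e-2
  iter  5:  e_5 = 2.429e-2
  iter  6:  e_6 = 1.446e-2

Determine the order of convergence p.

1

Consecutive ratios: e_6/e_5 = 1.446e-2/2.429e-2 = 0.595307, e_5/e_4 = 2.429e-2/4.079e-2 = 0.595489.
p ≈ ln(0.595307)/ln(0.595489) = -0.5187/-0.5184 ≈ 1.00.
So the convergence is linear (order 1).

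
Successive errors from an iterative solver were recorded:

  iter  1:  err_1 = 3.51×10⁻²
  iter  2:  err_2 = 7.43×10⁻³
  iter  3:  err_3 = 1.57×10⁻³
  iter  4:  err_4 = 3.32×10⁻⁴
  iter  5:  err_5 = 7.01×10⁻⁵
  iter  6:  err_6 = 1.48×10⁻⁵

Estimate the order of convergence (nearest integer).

1

Consecutive ratios: err_6/err_5 = 1.48×10⁻⁵/7.01×10⁻⁵ = 0.211127, err_5/err_4 = 7.01×10⁻⁵/3.32×10⁻⁴ = 0.211145.
p ≈ ln(0.211127)/ln(0.211145) = -1.5553/-1.5552 ≈ 1.00.
So the convergence is linear (order 1).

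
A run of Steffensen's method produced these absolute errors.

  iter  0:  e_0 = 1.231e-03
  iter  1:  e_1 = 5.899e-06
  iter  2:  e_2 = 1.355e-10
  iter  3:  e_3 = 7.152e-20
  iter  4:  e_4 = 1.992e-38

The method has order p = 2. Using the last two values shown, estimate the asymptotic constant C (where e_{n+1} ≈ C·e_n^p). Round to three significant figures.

3.89

C ≈ e_4 / e_3^2
  = 1.992e-38 / (7.152e-20)^2
  = 1.992e-38 / 5.11511e-39 ≈ 3.8943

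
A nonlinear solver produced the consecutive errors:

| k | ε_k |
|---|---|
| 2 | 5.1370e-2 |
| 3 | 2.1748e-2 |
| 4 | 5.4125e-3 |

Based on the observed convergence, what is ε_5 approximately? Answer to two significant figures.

5.7e-4

First estimate the order: p ≈ ln(ε_4/ε_3) / ln(ε_3/ε_2) = ln(5.4125e-3/2.1748e-2)/ln(2.1748e-2/5.1370e-2) = ln(0.248873)/ln(0.42336) ≈ 1.6181.
Then ε_5 ≈ ε_4·(ε_4/ε_3)^p = 5.4125e-3·(0.248873)^1.6181 = 5.4125e-3·0.105349 ≈ 0.0005702.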